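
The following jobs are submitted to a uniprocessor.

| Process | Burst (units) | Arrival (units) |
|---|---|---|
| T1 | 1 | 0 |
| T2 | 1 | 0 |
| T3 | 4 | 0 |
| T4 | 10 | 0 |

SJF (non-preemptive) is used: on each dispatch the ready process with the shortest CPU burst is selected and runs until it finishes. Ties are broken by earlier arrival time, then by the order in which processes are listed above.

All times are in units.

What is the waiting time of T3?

Schedule: | T1 0-1 | T2 1-2 | T3 2-6 | T4 6-16 |
Completion: T1=1  T2=2  T3=6  T4=16
Waiting(T3) = turnaround − burst = 6 − 4 = 2

2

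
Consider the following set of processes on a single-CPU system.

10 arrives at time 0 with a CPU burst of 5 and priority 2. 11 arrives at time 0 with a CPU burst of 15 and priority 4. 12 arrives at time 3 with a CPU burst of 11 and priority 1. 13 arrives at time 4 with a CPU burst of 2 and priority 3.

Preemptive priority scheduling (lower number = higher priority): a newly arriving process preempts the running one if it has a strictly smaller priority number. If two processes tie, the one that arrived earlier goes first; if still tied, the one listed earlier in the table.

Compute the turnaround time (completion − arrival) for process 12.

11

Gantt: | 10 0-3 | 12 3-14 | 10 14-16 | 13 16-18 | 11 18-33 |
Completion: 10=16  11=33  12=14  13=18
Turnaround (C−A): 10=16  11=33  12=11  13=14
Turnaround(12) = completion − arrival = 14 − 3 = 11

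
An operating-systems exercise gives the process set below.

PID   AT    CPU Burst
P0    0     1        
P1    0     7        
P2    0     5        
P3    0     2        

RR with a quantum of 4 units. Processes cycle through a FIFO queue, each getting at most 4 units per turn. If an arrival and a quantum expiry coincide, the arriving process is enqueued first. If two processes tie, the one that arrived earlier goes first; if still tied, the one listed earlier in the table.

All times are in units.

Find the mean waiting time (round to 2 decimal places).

Timeline: | P0 0-1 | P1 1-5 | P2 5-9 | P3 9-11 | P1 11-14 | P2 14-15 |
Completion: P0=1  P1=14  P2=15  P3=11
Waiting times: P0=0, P1=7, P2=10, P3=9
Average waiting = (0+7+10+9) / 4 = 26/4 = 6.50

6.50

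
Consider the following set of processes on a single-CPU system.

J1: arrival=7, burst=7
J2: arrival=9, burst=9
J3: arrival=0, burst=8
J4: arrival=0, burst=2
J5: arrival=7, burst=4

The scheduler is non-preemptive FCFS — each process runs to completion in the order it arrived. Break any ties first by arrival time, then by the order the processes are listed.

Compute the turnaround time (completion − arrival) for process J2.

21

Gantt: | J3 0-8 | J4 8-10 | J1 10-17 | J5 17-21 | J2 21-30 |
Completion: J1=17  J2=30  J3=8  J4=10  J5=21
Turnaround (C−A): J1=10  J2=21  J3=8  J4=10  J5=14
Turnaround(J2) = completion − arrival = 30 − 9 = 21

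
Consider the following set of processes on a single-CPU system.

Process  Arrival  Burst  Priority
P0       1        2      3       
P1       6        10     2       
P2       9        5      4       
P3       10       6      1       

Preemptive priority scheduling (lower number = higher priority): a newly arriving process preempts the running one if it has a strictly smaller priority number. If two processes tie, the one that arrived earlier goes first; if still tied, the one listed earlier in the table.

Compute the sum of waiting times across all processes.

Gantt: | idle 0-1 | P0 1-3 | idle 3-6 | P1 6-10 | P3 10-16 | P1 16-22 | P2 22-27 |
Completion: P0=3  P1=22  P2=27  P3=16
Waiting = turnaround − burst: P0=0, P1=6, P2=13, P3=0
Total waiting = 0 + 6 + 13 + 0 = 19

19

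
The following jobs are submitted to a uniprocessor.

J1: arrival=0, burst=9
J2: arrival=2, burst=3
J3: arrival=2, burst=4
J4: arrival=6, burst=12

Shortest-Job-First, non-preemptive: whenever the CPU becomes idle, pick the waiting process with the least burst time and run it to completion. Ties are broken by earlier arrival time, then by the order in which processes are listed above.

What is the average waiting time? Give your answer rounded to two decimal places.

6.75

Schedule: | J1 0-9 | J2 9-12 | J3 12-16 | J4 16-28 |
Completion: J1=9  J2=12  J3=16  J4=28
Turnaround (C−A): J1=9  J2=10  J3=14  J4=22
Waiting times: J1=0, J2=7, J3=10, J4=10
Average waiting = (0+7+10+10) / 4 = 27/4 = 6.75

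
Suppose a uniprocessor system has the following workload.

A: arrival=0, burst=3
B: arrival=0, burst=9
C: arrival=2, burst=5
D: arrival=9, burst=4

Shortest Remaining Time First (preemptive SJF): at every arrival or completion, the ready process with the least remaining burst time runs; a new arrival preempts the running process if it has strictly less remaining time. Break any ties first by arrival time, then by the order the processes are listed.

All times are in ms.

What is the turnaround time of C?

Schedule: | A 0-3 | C 3-8 | B 8-9 | D 9-13 | B 13-21 |
Completion: A=3  B=21  C=8  D=13
Turnaround (C−A): A=3  B=21  C=6  D=4
Turnaround(C) = completion − arrival = 8 − 2 = 6

6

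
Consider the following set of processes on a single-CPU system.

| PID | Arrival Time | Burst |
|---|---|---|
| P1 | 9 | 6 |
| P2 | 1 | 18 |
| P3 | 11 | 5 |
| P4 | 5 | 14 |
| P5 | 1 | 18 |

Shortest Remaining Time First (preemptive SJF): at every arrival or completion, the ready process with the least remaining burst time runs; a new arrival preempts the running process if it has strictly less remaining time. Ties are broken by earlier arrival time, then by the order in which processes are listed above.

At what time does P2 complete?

Gantt: | idle 0-1 | P2 1-9 | P1 9-15 | P3 15-20 | P2 20-30 | P4 30-44 | P5 44-62 |
Completion: P1=15  P2=30  P3=20  P4=44  P5=62
Turnaround (C−A): P1=6  P2=29  P3=9  P4=39  P5=61

30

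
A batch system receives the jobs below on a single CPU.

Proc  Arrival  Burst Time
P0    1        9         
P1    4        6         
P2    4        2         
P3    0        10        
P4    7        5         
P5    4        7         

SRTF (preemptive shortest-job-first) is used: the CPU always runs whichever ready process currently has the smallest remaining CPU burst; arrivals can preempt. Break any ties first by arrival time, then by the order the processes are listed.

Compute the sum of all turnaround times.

107

Schedule: | P3 0-4 | P2 4-6 | P3 6-12 | P4 12-17 | P1 17-23 | P5 23-30 | P0 30-39 |
Completion: P0=39  P1=23  P2=6  P3=12  P4=17  P5=30
Turnaround = completion − arrival: P0=38, P1=19, P2=2, P3=12, P4=10, P5=26
Total turnaround = 38 + 19 + 2 + 12 + 10 + 26 = 107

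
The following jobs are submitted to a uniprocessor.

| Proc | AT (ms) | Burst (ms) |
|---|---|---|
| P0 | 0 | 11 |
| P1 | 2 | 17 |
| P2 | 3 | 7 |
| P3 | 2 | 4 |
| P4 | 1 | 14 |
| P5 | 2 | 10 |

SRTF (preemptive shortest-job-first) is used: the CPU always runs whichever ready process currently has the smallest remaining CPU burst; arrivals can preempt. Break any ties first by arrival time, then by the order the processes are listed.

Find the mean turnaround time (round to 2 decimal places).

28.67

Timeline: | P0 0-2 | P3 2-6 | P2 6-13 | P0 13-22 | P5 22-32 | P4 32-46 | P1 46-63 |
Completion: P0=22  P1=63  P2=13  P3=6  P4=46  P5=32
Turnaround (C−A): P0=22  P1=61  P2=10  P3=4  P4=45  P5=30
Turnaround times: P0=22, P1=61, P2=10, P3=4, P4=45, P5=30
Average turnaround = (22+61+10+4+45+30) / 6 = 172/6 = 28.67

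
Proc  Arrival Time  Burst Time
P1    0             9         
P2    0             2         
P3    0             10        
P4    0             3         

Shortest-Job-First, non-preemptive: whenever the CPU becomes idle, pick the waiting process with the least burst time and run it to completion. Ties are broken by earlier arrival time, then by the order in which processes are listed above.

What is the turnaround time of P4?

Timeline: | P2 0-2 | P4 2-5 | P1 5-14 | P3 14-24 |
Completion: P1=14  P2=2  P3=24  P4=5
Turnaround(P4) = completion − arrival = 5 − 0 = 5

5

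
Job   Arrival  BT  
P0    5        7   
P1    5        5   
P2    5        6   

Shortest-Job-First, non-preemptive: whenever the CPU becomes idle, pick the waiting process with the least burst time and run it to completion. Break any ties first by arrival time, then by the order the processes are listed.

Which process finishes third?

P0

Schedule: | idle 0-5 | P1 5-10 | P2 10-16 | P0 16-23 |
Completion: P0=23  P1=10  P2=16
Turnaround (C−A): P0=18  P1=5  P2=11
Finish order: P1 → P2 → P0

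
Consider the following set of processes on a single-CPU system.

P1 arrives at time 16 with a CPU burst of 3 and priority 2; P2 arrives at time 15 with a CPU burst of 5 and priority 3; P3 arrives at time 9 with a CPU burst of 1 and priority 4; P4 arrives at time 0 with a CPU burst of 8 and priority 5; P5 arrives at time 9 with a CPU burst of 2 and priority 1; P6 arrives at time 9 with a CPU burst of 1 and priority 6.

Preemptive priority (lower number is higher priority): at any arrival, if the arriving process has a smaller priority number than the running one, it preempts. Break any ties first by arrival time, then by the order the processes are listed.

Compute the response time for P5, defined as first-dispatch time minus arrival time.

0

Timeline: | P4 0-8 | idle 8-9 | P5 9-11 | P3 11-12 | P6 12-13 | idle 13-15 | P2 15-16 | P1 16-19 | P2 19-23 |
Completion: P1=19  P2=23  P3=12  P4=8  P5=11  P6=13
Turnaround (C−A): P1=3  P2=8  P3=3  P4=8  P5=2  P6=4
Response(P5) = first start − arrival = 9 − 9 = 0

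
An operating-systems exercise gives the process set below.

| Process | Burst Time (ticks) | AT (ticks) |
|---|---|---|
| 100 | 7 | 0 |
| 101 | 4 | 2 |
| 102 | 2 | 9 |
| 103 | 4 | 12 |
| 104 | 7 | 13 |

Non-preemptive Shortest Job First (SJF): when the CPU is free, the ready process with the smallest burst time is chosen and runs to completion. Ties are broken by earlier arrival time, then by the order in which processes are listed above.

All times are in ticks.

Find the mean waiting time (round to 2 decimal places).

Schedule: | 100 0-7 | 101 7-11 | 102 11-13 | 103 13-17 | 104 17-24 |
Completion: 100=7  101=11  102=13  103=17  104=24
Turnaround (C−A): 100=7  101=9  102=4  103=5  104=11
Waiting times: 100=0, 101=5, 102=2, 103=1, 104=4
Average waiting = (0+5+2+1+4) / 5 = 12/5 = 2.40

2.40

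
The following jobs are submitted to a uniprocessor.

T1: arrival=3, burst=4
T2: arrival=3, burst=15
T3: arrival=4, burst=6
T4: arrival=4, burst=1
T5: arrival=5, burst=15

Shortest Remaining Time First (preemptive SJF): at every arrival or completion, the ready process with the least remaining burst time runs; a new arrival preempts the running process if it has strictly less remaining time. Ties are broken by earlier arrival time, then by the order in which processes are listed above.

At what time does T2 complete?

Schedule: | idle 0-3 | T1 3-4 | T4 4-5 | T1 5-8 | T3 8-14 | T2 14-29 | T5 29-44 |
Completion: T1=8  T2=29  T3=14  T4=5  T5=44
Turnaround (C−A): T1=5  T2=26  T3=10  T4=1  T5=39

29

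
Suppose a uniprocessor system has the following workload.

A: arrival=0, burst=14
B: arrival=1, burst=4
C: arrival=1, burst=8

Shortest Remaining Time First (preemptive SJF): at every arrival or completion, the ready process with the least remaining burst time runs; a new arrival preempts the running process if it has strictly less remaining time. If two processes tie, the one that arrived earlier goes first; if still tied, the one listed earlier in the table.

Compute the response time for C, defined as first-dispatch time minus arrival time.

Gantt: | A 0-1 | B 1-5 | C 5-13 | A 13-26 |
Completion: A=26  B=5  C=13
Turnaround (C−A): A=26  B=4  C=12
Response(C) = first start − arrival = 5 − 1 = 4

4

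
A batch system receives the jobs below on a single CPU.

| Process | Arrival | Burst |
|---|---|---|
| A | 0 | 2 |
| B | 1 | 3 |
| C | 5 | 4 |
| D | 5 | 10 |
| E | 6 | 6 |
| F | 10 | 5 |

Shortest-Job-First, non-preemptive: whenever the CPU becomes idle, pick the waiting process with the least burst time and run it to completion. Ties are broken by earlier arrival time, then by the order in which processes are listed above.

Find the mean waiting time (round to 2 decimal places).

4.00

Schedule: | A 0-2 | B 2-5 | C 5-9 | E 9-15 | F 15-20 | D 20-30 |
Completion: A=2  B=5  C=9  D=30  E=15  F=20
Turnaround (C−A): A=2  B=4  C=4  D=25  E=9  F=10
Waiting times: A=0, B=1, C=0, D=15, E=3, F=5
Average waiting = (0+1+0+15+3+5) / 6 = 24/6 = 4.00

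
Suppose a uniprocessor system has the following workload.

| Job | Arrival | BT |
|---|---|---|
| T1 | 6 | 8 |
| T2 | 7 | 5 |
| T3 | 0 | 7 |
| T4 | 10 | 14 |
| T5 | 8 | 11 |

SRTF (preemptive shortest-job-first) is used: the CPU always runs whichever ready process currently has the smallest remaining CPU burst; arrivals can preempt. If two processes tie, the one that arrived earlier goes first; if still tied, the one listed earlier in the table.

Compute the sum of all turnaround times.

Gantt: | T3 0-7 | T2 7-12 | T1 12-20 | T5 20-31 | T4 31-45 |
Completion: T1=20  T2=12  T3=7  T4=45  T5=31
Turnaround (C−A): T1=14  T2=5  T3=7  T4=35  T5=23
Turnaround = completion − arrival: T1=14, T2=5, T3=7, T4=35, T5=23
Total turnaround = 14 + 5 + 7 + 35 + 23 = 84

84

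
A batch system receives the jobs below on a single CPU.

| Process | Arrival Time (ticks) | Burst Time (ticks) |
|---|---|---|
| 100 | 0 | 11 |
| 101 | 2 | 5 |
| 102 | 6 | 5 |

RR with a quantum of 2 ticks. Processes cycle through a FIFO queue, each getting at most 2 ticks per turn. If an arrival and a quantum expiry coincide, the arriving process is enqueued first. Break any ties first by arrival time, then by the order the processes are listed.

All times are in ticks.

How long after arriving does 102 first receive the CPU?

2

Schedule: | 100 0-2 | 101 2-4 | 100 4-6 | 101 6-8 | 102 8-10 | 100 10-12 | 101 12-13 | 102 13-15 | 100 15-17 | 102 17-18 | 100 18-21 |
Completion: 100=21  101=13  102=18
Turnaround (C−A): 100=21  101=11  102=12
Response(102) = first start − arrival = 8 − 6 = 2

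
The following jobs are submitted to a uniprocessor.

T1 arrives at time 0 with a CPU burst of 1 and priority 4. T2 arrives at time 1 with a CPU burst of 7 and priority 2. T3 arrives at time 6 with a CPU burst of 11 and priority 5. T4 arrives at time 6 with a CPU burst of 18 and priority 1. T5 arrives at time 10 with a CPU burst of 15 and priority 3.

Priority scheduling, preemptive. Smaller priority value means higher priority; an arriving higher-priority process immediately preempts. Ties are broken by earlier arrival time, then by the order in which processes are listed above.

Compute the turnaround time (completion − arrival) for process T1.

Gantt: | T1 0-1 | T2 1-6 | T4 6-24 | T2 24-26 | T5 26-41 | T3 41-52 |
Completion: T1=1  T2=26  T3=52  T4=24  T5=41
Turnaround (C−A): T1=1  T2=25  T3=46  T4=18  T5=31
Turnaround(T1) = completion − arrival = 1 − 0 = 1

1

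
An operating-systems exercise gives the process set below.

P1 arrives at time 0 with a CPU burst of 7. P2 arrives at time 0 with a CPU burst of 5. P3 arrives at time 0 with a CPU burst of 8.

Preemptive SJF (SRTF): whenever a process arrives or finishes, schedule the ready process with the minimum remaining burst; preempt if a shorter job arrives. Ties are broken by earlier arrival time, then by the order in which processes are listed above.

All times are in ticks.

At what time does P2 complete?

5

Gantt: | P2 0-5 | P1 5-12 | P3 12-20 |
Completion: P1=12  P2=5  P3=20
Turnaround (C−A): P1=12  P2=5  P3=20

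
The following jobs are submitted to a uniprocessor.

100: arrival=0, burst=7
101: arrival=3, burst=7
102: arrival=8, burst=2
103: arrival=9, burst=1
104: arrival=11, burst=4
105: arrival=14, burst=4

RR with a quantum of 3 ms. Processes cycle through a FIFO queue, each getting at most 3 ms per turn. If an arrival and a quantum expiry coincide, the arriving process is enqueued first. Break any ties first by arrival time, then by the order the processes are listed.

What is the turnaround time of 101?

17

Timeline: | 100 0-3 | 101 3-6 | 100 6-9 | 101 9-12 | 102 12-14 | 103 14-15 | 100 15-16 | 104 16-19 | 101 19-20 | 105 20-23 | 104 23-24 | 105 24-25 |
Completion: 100=16  101=20  102=14  103=15  104=24  105=25
Turnaround (C−A): 100=16  101=17  102=6  103=6  104=13  105=11
Turnaround(101) = completion − arrival = 20 − 3 = 17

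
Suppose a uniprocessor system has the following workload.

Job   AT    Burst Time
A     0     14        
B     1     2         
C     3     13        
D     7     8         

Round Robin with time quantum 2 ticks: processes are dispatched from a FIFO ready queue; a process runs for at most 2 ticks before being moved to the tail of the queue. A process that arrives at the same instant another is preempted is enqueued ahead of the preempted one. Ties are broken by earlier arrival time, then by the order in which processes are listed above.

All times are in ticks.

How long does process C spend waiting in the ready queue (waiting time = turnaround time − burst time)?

Timeline: | A 0-2 | B 2-4 | A 4-6 | C 6-8 | A 8-10 | D 10-12 | C 12-14 | A 14-16 | D 16-18 | C 18-20 | A 20-22 | D 22-24 | C 24-26 | A 26-28 | D 28-30 | C 30-32 | A 32-34 | C 34-37 |
Completion: A=34  B=4  C=37  D=30
Waiting(C) = turnaround − burst = 34 − 13 = 21

21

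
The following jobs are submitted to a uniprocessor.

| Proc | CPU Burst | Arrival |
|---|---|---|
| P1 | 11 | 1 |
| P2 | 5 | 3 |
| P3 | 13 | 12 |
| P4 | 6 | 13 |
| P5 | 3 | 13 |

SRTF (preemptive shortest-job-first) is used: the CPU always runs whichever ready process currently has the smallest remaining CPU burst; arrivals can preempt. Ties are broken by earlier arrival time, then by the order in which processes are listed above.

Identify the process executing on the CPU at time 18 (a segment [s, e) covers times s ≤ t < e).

Timeline: | idle 0-1 | P1 1-3 | P2 3-8 | P1 8-13 | P5 13-16 | P1 16-20 | P4 20-26 | P3 26-39 |
Completion: P1=20  P2=8  P3=39  P4=26  P5=16
Turnaround (C−A): P1=19  P2=5  P3=27  P4=13  P5=3

P1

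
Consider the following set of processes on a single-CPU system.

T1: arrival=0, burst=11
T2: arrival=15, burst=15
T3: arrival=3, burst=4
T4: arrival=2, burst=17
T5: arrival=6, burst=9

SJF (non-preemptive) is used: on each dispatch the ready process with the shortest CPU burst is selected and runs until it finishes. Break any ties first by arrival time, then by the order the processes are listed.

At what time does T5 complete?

Schedule: | T1 0-11 | T3 11-15 | T5 15-24 | T2 24-39 | T4 39-56 |
Completion: T1=11  T2=39  T3=15  T4=56  T5=24
Turnaround (C−A): T1=11  T2=24  T3=12  T4=54  T5=18

24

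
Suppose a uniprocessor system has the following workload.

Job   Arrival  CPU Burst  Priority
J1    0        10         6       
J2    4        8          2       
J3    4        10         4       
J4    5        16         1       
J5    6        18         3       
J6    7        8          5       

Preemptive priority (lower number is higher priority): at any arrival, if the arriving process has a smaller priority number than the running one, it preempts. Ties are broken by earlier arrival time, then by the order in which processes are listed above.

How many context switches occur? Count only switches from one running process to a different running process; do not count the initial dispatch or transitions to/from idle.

Schedule: | J1 0-4 | J2 4-5 | J4 5-21 | J2 21-28 | J5 28-46 | J3 46-56 | J6 56-64 | J1 64-70 |
Completion: J1=70  J2=28  J3=56  J4=21  J5=46  J6=64
Turnaround (C−A): J1=70  J2=24  J3=52  J4=16  J5=40  J6=57

7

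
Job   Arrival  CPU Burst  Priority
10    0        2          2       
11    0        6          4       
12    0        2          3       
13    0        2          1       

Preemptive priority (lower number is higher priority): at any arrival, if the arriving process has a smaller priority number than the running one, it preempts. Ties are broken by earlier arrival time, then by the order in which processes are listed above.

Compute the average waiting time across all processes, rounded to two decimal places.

3.00

Schedule: | 13 0-2 | 10 2-4 | 12 4-6 | 11 6-12 |
Completion: 10=4  11=12  12=6  13=2
Waiting times: 10=2, 11=6, 12=4, 13=0
Average waiting = (2+6+4+0) / 4 = 12/4 = 3.00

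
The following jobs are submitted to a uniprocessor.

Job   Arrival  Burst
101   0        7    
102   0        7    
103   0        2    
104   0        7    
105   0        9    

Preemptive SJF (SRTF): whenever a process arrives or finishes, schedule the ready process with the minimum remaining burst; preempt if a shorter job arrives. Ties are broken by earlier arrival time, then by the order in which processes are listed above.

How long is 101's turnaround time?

9

Schedule: | 103 0-2 | 101 2-9 | 102 9-16 | 104 16-23 | 105 23-32 |
Completion: 101=9  102=16  103=2  104=23  105=32
Turnaround(101) = completion − arrival = 9 − 0 = 9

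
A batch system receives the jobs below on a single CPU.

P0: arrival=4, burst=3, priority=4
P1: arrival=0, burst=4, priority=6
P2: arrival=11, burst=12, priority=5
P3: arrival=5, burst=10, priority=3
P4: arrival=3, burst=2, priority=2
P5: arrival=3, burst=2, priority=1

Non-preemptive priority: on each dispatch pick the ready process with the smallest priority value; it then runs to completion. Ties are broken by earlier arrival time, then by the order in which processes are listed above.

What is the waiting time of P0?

Timeline: | P1 0-4 | P5 4-6 | P4 6-8 | P3 8-18 | P0 18-21 | P2 21-33 |
Completion: P0=21  P1=4  P2=33  P3=18  P4=8  P5=6
Turnaround (C−A): P0=17  P1=4  P2=22  P3=13  P4=5  P5=3
Waiting(P0) = turnaround − burst = 17 − 3 = 14

14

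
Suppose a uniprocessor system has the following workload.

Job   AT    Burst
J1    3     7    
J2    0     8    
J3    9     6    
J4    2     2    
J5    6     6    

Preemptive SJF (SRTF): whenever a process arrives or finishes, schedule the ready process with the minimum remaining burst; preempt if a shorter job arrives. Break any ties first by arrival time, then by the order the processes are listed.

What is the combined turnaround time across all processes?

Timeline: | J2 0-2 | J4 2-4 | J2 4-10 | J5 10-16 | J3 16-22 | J1 22-29 |
Completion: J1=29  J2=10  J3=22  J4=4  J5=16
Turnaround (C−A): J1=26  J2=10  J3=13  J4=2  J5=10
Turnaround = completion − arrival: J1=26, J2=10, J3=13, J4=2, J5=10
Total turnaround = 26 + 10 + 13 + 2 + 10 = 61

61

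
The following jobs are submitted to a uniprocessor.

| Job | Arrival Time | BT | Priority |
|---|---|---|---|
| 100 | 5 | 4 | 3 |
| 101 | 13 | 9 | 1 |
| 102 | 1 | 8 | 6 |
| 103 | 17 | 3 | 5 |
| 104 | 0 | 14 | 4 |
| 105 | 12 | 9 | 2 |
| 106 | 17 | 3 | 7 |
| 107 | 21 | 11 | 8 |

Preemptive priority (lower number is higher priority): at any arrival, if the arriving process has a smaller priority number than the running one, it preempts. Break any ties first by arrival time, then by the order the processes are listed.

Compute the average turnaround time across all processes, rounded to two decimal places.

Gantt: | 104 0-5 | 100 5-9 | 104 9-12 | 105 12-13 | 101 13-22 | 105 22-30 | 104 30-36 | 103 36-39 | 102 39-47 | 106 47-50 | 107 50-61 |
Completion: 100=9  101=22  102=47  103=39  104=36  105=30  106=50  107=61
Turnaround times: 100=4, 101=9, 102=46, 103=22, 104=36, 105=18, 106=33, 107=40
Average turnaround = (4+9+46+22+36+18+33+40) / 8 = 208/8 = 26.00

26.00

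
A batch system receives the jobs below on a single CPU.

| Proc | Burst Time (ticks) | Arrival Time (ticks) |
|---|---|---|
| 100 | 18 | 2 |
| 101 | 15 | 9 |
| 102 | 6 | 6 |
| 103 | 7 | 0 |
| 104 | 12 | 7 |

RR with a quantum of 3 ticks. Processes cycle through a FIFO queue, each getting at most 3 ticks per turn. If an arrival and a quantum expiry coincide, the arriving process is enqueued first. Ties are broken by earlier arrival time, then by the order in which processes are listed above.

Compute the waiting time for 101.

34

Schedule: | 103 0-3 | 100 3-6 | 103 6-9 | 102 9-12 | 100 12-15 | 104 15-18 | 101 18-21 | 103 21-22 | 102 22-25 | 100 25-28 | 104 28-31 | 101 31-34 | 100 34-37 | 104 37-40 | 101 40-43 | 100 43-46 | 104 46-49 | 101 49-52 | 100 52-55 | 101 55-58 |
Completion: 100=55  101=58  102=25  103=22  104=49
Waiting(101) = turnaround − burst = 49 − 15 = 34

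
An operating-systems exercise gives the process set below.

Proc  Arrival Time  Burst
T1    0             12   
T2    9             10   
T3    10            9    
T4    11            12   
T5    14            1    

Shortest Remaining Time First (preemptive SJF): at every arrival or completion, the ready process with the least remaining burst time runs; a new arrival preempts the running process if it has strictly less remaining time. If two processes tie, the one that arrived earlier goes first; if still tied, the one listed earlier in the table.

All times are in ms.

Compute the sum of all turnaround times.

Schedule: | T1 0-12 | T3 12-14 | T5 14-15 | T3 15-22 | T2 22-32 | T4 32-44 |
Completion: T1=12  T2=32  T3=22  T4=44  T5=15
Turnaround = completion − arrival: T1=12, T2=23, T3=12, T4=33, T5=1
Total turnaround = 12 + 23 + 12 + 33 + 1 = 81

81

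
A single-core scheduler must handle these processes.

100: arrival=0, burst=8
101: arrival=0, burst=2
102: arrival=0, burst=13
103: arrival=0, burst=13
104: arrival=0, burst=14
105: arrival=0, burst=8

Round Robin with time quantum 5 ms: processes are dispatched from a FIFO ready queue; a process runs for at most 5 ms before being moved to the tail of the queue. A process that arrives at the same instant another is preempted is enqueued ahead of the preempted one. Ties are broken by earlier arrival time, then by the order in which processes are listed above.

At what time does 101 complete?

7

Schedule: | 100 0-5 | 101 5-7 | 102 7-12 | 103 12-17 | 104 17-22 | 105 22-27 | 100 27-30 | 102 30-35 | 103 35-40 | 104 40-45 | 105 45-48 | 102 48-51 | 103 51-54 | 104 54-58 |
Completion: 100=30  101=7  102=51  103=54  104=58  105=48
Turnaround (C−A): 100=30  101=7  102=51  103=54  104=58  105=48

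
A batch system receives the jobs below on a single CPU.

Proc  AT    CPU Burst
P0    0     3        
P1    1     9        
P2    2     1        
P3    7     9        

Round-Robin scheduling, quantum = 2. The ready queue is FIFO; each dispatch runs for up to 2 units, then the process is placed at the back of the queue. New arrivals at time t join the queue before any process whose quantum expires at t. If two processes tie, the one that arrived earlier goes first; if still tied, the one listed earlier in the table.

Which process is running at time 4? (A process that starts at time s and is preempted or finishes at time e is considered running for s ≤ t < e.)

P2

Schedule: | P0 0-2 | P1 2-4 | P2 4-5 | P0 5-6 | P1 6-8 | P3 8-10 | P1 10-12 | P3 12-14 | P1 14-16 | P3 16-18 | P1 18-19 | P3 19-22 |
Completion: P0=6  P1=19  P2=5  P3=22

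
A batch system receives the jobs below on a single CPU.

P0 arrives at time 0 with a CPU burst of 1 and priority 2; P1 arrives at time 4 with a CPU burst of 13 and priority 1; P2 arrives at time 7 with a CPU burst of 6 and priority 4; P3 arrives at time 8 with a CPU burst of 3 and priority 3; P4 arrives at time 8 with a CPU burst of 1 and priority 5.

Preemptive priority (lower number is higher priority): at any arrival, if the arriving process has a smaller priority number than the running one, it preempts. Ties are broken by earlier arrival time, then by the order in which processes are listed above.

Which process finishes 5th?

Gantt: | P0 0-1 | idle 1-4 | P1 4-17 | P3 17-20 | P2 20-26 | P4 26-27 |
Completion: P0=1  P1=17  P2=26  P3=20  P4=27
Turnaround (C−A): P0=1  P1=13  P2=19  P3=12  P4=19
Finish order: P0 → P1 → P3 → P2 → P4

P4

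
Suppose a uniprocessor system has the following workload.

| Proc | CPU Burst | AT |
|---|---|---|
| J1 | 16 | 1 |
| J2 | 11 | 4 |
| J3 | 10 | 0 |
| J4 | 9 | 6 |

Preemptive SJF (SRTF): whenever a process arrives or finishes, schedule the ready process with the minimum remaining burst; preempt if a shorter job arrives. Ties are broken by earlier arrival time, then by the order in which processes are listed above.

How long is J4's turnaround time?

13

Timeline: | J3 0-10 | J4 10-19 | J2 19-30 | J1 30-46 |
Completion: J1=46  J2=30  J3=10  J4=19
Turnaround (C−A): J1=45  J2=26  J3=10  J4=13
Turnaround(J4) = completion − arrival = 19 − 6 = 13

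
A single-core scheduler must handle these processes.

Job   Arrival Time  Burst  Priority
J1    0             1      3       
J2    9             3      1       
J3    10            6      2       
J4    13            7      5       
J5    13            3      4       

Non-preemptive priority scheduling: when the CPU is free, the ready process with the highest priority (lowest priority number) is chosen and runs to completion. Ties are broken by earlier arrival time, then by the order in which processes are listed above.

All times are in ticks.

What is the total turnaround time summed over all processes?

35

Timeline: | J1 0-1 | idle 1-9 | J2 9-12 | J3 12-18 | J5 18-21 | J4 21-28 |
Completion: J1=1  J2=12  J3=18  J4=28  J5=21
Turnaround (C−A): J1=1  J2=3  J3=8  J4=15  J5=8
Turnaround = completion − arrival: J1=1, J2=3, J3=8, J4=15, J5=8
Total turnaround = 1 + 3 + 8 + 15 + 8 = 35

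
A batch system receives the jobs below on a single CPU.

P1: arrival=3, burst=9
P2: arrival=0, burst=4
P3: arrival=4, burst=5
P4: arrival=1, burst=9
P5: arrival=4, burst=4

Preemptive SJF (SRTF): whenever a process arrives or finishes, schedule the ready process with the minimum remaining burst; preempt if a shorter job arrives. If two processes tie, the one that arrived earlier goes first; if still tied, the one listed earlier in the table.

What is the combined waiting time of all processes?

Gantt: | P2 0-4 | P5 4-8 | P3 8-13 | P4 13-22 | P1 22-31 |
Completion: P1=31  P2=4  P3=13  P4=22  P5=8
Turnaround (C−A): P1=28  P2=4  P3=9  P4=21  P5=4
Waiting = turnaround − burst: P1=19, P2=0, P3=4, P4=12, P5=0
Total waiting = 19 + 0 + 4 + 12 + 0 = 35

35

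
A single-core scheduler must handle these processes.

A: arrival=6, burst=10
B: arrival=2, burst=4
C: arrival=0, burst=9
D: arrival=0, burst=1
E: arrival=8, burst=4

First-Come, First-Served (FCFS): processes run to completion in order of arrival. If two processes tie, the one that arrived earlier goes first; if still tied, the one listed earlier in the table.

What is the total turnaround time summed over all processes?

Gantt: | C 0-9 | D 9-10 | B 10-14 | A 14-24 | E 24-28 |
Completion: A=24  B=14  C=9  D=10  E=28
Turnaround (C−A): A=18  B=12  C=9  D=10  E=20
Turnaround = completion − arrival: A=18, B=12, C=9, D=10, E=20
Total turnaround = 18 + 12 + 9 + 10 + 20 = 69

69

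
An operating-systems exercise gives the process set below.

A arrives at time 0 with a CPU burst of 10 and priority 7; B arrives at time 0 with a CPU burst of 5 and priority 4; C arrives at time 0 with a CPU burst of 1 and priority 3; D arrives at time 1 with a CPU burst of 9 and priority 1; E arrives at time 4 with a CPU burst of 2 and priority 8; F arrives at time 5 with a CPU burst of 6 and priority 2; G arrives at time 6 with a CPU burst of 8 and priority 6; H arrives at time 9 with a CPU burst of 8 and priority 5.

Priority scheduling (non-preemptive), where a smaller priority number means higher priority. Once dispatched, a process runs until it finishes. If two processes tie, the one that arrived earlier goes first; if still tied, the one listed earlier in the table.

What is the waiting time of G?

23

Schedule: | C 0-1 | D 1-10 | F 10-16 | B 16-21 | H 21-29 | G 29-37 | A 37-47 | E 47-49 |
Completion: A=47  B=21  C=1  D=10  E=49  F=16  G=37  H=29
Turnaround (C−A): A=47  B=21  C=1  D=9  E=45  F=11  G=31  H=20
Waiting(G) = turnaround − burst = 31 − 8 = 23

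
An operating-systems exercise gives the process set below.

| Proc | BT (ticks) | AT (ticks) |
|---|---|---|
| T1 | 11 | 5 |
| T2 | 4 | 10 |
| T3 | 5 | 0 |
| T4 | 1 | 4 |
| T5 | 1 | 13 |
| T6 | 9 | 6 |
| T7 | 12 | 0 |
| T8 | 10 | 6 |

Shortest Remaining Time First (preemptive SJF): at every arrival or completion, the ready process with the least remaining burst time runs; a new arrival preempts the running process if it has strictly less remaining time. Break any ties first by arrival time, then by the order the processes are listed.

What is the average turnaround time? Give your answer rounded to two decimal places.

Gantt: | T3 0-5 | T4 5-6 | T6 6-10 | T2 10-14 | T5 14-15 | T6 15-20 | T8 20-30 | T1 30-41 | T7 41-53 |
Completion: T1=41  T2=14  T3=5  T4=6  T5=15  T6=20  T7=53  T8=30
Turnaround times: T1=36, T2=4, T3=5, T4=2, T5=2, T6=14, T7=53, T8=24
Average turnaround = (36+4+5+2+2+14+53+24) / 8 = 140/8 = 17.50

17.50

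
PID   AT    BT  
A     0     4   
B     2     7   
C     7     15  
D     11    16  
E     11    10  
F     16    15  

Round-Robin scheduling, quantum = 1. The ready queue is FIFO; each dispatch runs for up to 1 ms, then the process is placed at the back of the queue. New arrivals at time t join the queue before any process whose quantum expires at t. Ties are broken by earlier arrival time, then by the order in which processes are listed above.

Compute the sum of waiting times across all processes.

Timeline: | A 0-2 | B 2-3 | A 3-4 | B 4-5 | A 5-6 | B 6-7 | C 7-8 | B 8-9 | C 9-10 | B 10-11 | C 11-12 | D 12-13 | E 13-14 | B 14-15 | C 15-16 | D 16-17 | E 17-18 | B 18-19 | F 19-20 | C 20-21 | D 21-22 | E 22-23 | F 23-24 | C 24-25 | D 25-26 | E 26-27 | F 27-28 | C 28-29 | D 29-30 | E 30-31 | F 31-32 | C 32-33 | D 33-34 | E 34-35 | F 35-36 | C 36-37 | D 37-38 | E 38-39 | F 39-40 | C 40-41 | D 41-42 | E 42-43 | F 43-44 | C 44-45 | D 45-46 | E 46-47 | F 47-48 | C 48-49 | D 49-50 | E 50-51 | F 51-52 | C 52-53 | D 53-54 | F 54-55 | C 55-56 | D 56-57 | F 57-58 | C 58-59 | D 59-60 | F 60-61 | D 61-62 | F 62-63 | D 63-64 | F 64-65 | D 65-66 | F 66-67 |
Completion: A=6  B=19  C=59  D=66  E=51  F=67
Waiting = turnaround − burst: A=2, B=10, C=37, D=39, E=30, F=36
Total waiting = 2 + 10 + 37 + 39 + 30 + 36 = 154

154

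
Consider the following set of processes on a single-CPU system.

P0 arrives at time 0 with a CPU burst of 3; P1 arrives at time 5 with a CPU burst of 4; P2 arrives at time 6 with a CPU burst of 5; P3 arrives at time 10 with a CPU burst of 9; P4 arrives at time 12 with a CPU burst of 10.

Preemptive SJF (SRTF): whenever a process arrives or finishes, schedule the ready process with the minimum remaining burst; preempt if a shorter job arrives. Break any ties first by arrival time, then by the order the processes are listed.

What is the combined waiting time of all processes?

Timeline: | P0 0-3 | idle 3-5 | P1 5-9 | P2 9-14 | P3 14-23 | P4 23-33 |
Completion: P0=3  P1=9  P2=14  P3=23  P4=33
Turnaround (C−A): P0=3  P1=4  P2=8  P3=13  P4=21
Waiting = turnaround − burst: P0=0, P1=0, P2=3, P3=4, P4=11
Total waiting = 0 + 0 + 3 + 4 + 11 = 18

18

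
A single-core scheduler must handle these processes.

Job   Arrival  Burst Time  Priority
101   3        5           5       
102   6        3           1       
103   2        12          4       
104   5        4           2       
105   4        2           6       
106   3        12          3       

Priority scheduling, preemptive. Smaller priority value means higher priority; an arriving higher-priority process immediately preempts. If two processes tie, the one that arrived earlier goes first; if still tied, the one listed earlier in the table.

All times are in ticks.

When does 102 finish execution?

Schedule: | idle 0-2 | 103 2-3 | 106 3-5 | 104 5-6 | 102 6-9 | 104 9-12 | 106 12-22 | 103 22-33 | 101 33-38 | 105 38-40 |
Completion: 101=38  102=9  103=33  104=12  105=40  106=22
Turnaround (C−A): 101=35  102=3  103=31  104=7  105=36  106=19

9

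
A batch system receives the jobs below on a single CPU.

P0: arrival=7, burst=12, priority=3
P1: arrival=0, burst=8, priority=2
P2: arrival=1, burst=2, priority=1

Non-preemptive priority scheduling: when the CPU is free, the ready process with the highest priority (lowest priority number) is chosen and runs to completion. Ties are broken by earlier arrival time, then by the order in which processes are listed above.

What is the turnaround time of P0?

Gantt: | P1 0-8 | P2 8-10 | P0 10-22 |
Completion: P0=22  P1=8  P2=10
Turnaround (C−A): P0=15  P1=8  P2=9
Turnaround(P0) = completion − arrival = 22 − 7 = 15

15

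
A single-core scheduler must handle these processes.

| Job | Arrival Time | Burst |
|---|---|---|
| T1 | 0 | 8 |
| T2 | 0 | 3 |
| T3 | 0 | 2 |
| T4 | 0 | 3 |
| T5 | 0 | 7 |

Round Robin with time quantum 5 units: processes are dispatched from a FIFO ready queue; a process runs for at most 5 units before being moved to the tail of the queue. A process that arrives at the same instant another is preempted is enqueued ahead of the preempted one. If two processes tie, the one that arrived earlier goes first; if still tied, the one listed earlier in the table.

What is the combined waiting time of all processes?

Gantt: | T1 0-5 | T2 5-8 | T3 8-10 | T4 10-13 | T5 13-18 | T1 18-21 | T5 21-23 |
Completion: T1=21  T2=8  T3=10  T4=13  T5=23
Turnaround (C−A): T1=21  T2=8  T3=10  T4=13  T5=23
Waiting = turnaround − burst: T1=13, T2=5, T3=8, T4=10, T5=16
Total waiting = 13 + 5 + 8 + 10 + 16 = 52

52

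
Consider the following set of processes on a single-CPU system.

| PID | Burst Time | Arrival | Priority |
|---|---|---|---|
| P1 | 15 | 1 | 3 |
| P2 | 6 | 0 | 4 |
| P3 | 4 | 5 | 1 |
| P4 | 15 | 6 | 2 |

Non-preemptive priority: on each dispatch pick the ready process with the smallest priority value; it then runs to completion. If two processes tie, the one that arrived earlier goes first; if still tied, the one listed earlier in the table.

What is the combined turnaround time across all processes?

69

Timeline: | P2 0-6 | P3 6-10 | P4 10-25 | P1 25-40 |
Completion: P1=40  P2=6  P3=10  P4=25
Turnaround = completion − arrival: P1=39, P2=6, P3=5, P4=19
Total turnaround = 39 + 6 + 5 + 19 = 69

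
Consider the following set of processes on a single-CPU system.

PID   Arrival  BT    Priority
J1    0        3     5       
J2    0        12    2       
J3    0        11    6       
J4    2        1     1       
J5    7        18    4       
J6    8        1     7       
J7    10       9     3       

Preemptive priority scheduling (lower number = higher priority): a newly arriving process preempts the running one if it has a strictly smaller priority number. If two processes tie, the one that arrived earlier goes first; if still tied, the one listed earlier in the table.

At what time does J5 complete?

Schedule: | J2 0-2 | J4 2-3 | J2 3-13 | J7 13-22 | J5 22-40 | J1 40-43 | J3 43-54 | J6 54-55 |
Completion: J1=43  J2=13  J3=54  J4=3  J5=40  J6=55  J7=22

40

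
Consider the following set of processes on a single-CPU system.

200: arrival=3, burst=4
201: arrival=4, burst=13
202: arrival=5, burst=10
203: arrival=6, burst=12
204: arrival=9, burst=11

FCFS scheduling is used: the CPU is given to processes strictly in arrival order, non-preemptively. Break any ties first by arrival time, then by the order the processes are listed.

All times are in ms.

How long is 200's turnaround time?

Gantt: | idle 0-3 | 200 3-7 | 201 7-20 | 202 20-30 | 203 30-42 | 204 42-53 |
Completion: 200=7  201=20  202=30  203=42  204=53
Turnaround(200) = completion − arrival = 7 − 3 = 4

4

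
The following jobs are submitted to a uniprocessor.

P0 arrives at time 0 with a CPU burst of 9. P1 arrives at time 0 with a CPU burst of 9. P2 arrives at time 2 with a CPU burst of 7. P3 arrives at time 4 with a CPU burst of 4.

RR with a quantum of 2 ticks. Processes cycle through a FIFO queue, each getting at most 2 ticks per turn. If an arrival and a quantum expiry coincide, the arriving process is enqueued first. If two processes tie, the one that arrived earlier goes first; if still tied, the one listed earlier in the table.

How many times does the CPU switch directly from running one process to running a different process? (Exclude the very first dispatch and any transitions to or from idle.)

15

Gantt: | P0 0-2 | P1 2-4 | P2 4-6 | P0 6-8 | P3 8-10 | P1 10-12 | P2 12-14 | P0 14-16 | P3 16-18 | P1 18-20 | P2 20-22 | P0 22-24 | P1 24-26 | P2 26-27 | P0 27-28 | P1 28-29 |
Completion: P0=28  P1=29  P2=27  P3=18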